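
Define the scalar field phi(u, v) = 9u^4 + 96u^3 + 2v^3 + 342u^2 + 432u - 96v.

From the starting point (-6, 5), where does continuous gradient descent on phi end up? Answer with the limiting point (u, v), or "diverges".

(-4, 4)

phi is separable, so gradient descent decouples: u follows -∂phi/∂u, v follows -∂phi/∂v.
∂phi/∂u = 36(u + 1)(u + 3)(u + 4); at u=-6 this is -1080, so u increases.
∂phi/∂v = 6(v - 4)(v + 4); at v=5 this is 54, so v decreases.
u converges to its nearest critical value -4 (a local min of the u-part); v converges to 4. The iterate converges to (-4, 4).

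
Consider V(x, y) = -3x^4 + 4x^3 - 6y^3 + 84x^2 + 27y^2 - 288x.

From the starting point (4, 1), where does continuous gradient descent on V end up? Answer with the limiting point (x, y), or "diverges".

V is separable, so gradient descent decouples: x follows -∂V/∂x, y follows -∂V/∂y.
∂V/∂x = -12(x - 3)(x - 2)(x + 4); at x=4 this is -192, so x increases.
∂V/∂y = -18y(y - 3); at y=1 this is 36, so y decreases.
The x-coordinate has no critical point in that direction and runs off to infinity.

diverges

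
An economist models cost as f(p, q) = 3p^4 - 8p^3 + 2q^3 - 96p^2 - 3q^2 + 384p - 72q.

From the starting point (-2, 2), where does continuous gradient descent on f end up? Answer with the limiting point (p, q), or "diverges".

f is separable, so gradient descent decouples: p follows -∂f/∂p, q follows -∂f/∂q.
∂f/∂p = 12(p - 4)(p - 2)(p + 4); at p=-2 this is 576, so p decreases.
∂f/∂q = 6(q - 4)(q + 3); at q=2 this is -60, so q increases.
p converges to its nearest critical value -4 (a local min of the p-part); q converges to 4. The iterate converges to (-4, 4).

(-4, 4)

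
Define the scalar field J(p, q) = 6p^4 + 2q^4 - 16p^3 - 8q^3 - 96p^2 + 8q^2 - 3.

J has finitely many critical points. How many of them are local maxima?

1

J separates as a function of p plus a function of q, so ∇J=0 decouples.
∂J/∂p = 24p(p - 4)(p + 2) = 0 at p ∈ {-2, 0, 4}; ∂J/∂q = 8q(q - 2)(q - 1) = 0 at q ∈ {0, 1, 2}.
The Hessian is diagonal: diag(J_pp, J_qq). Second derivatives: J_pp(-2)=288, J_pp(0)=-192, J_pp(4)=576; J_qq(0)=16, J_qq(1)=-8, J_qq(2)=16.
Local maxima occur where both diagonal entries negative: (0, 1). Count: 1.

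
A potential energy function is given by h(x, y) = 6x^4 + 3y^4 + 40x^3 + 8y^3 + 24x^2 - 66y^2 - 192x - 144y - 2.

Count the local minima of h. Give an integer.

4

h separates as a function of x plus a function of y, so ∇h=0 decouples.
∂h/∂x = 24(x - 1)(x + 2)(x + 4) = 0 at x ∈ {-4, -2, 1}; ∂h/∂y = 12(y - 3)(y + 1)(y + 4) = 0 at y ∈ {-4, -1, 3}.
The Hessian is diagonal: diag(h_xx, h_yy). Second derivatives: h_xx(-4)=240, h_xx(-2)=-144, h_xx(1)=360; h_yy(-4)=252, h_yy(-1)=-144, h_yy(3)=336.
Local minima occur where both diagonal entries positive: (-4, -4), (-4, 3), (1, -4), (1, 3). Count: 4.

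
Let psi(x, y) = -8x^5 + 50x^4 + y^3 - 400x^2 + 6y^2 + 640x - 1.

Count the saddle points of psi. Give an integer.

psi separates as a function of x plus a function of y, so ∇psi=0 decouples.
∂psi/∂x = -40(x - 4)(x - 2)(x - 1)(x + 2) = 0 at x ∈ {-2, 1, 2, 4}; ∂psi/∂y = 3y(y + 4) = 0 at y ∈ {-4, 0}.
The Hessian is diagonal: diag(psi_xx, psi_yy). Second derivatives: psi_xx(-2)=2880, psi_xx(1)=-360, psi_xx(2)=320, psi_xx(4)=-1440; psi_yy(-4)=-12, psi_yy(0)=12.
Saddle points occur where the two diagonal entries have opposite signs: (-2, -4), (1, 0), (2, -4), (4, 0). Count: 4.

4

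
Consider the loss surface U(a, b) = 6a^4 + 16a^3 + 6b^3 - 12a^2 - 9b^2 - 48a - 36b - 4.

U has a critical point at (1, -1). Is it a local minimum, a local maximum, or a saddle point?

saddle point

The mixed partial ∂²U/∂a∂b is 0, so the Hessian at any point is diag(U_aa, U_bb) = diag(24(3a^2 + 4a - 1), 18(2b - 1)).
At (1, -1): H = diag(144, -54).
The eigenvalues have opposite signs, so H is indefinite: a saddle point.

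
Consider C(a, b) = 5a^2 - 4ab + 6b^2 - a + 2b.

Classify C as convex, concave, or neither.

C is quadratic, so its Hessian is the constant matrix H = [[10, -4], [-4, 12]].
det(H) = 104, tr(H) = 22.
det(H) > 0 and tr(H) > 0, so H is positive definite everywhere: convex.

convex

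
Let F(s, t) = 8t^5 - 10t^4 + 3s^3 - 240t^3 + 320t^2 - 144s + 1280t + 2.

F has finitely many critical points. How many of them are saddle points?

F separates as a function of s plus a function of t, so ∇F=0 decouples.
∂F/∂s = 9(s - 4)(s + 4) = 0 at s ∈ {-4, 4}; ∂F/∂t = 40(t - 4)(t - 2)(t + 1)(t + 4) = 0 at t ∈ {-4, -1, 2, 4}.
The Hessian is diagonal: diag(F_ss, F_tt). Second derivatives: F_ss(-4)=-72, F_ss(4)=72; F_tt(-4)=-5760, F_tt(-1)=1800, F_tt(2)=-1440, F_tt(4)=3200.
Saddle points occur where the two diagonal entries have opposite signs: (-4, -1), (-4, 4), (4, -4), (4, 2). Count: 4.

4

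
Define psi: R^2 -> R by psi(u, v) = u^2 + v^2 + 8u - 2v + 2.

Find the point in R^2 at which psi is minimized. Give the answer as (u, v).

psi(u,v) separates as P(u) + Q(v) + 2, so its minimum is min P + min Q + 2.
P'(u) = 2u + 8 vanishes at u ∈ {-4}; Q'(v) = 2v - 2 vanishes at v ∈ {1}.
Local minima of P (where P''>0): P(-4)=-16. Local minima of Q: Q(1)=-1.
So the global minimum of psi is P(-4) + Q(1) + 2 = -16 − 1 + 2 = -15, attained at (-4, 1).

(-4, 1)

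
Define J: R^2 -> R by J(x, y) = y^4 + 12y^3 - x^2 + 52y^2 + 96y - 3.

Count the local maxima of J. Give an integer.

1

J separates as a function of x plus a function of y, so ∇J=0 decouples.
∂J/∂x = -2x = 0 at x ∈ {0}; ∂J/∂y = 4(y + 2)(y + 3)(y + 4) = 0 at y ∈ {-4, -3, -2}.
The Hessian is diagonal: diag(J_xx, J_yy). Second derivatives: J_xx(0)=-2; J_yy(-4)=8, J_yy(-3)=-4, J_yy(-2)=8.
Local maxima occur where both diagonal entries negative: (0, -3). Count: 1.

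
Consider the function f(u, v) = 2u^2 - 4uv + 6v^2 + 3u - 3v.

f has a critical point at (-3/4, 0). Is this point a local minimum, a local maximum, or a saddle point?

local minimum

The Hessian of f is constant: H = [[4, -4], [-4, 12]].
det(H) = 4·12 − (-4)² = 32.
det(H) > 0 and tr(H) = 16 > 0, so H is positive definite and the point is a local minimum.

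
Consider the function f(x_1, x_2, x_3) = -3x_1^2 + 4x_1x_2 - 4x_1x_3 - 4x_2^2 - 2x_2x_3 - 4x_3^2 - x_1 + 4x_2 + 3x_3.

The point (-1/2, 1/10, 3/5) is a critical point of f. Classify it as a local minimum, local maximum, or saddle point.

local maximum

The Hessian is constant: H = [[-6, 4, -4], [4, -8, -2], [-4, -2, -8]].
Leading principal minors: Δ₁ = -6, Δ₂ = 32, Δ₃ = -40.
The minors alternate sign starting negative (−, +, −), so H is negative definite: a local maximum.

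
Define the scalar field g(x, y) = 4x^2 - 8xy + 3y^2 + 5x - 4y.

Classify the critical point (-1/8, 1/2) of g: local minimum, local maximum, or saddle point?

The Hessian of g is constant: H = [[8, -8], [-8, 6]].
det(H) = 8·6 − (-8)² = -16.
Since det(H) < 0, H is indefinite and the critical point is a saddle point.

saddle point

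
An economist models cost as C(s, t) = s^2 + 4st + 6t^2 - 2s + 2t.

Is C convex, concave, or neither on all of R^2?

convex

C is quadratic, so its Hessian is the constant matrix H = [[2, 4], [4, 12]].
det(H) = 8, tr(H) = 14.
det(H) > 0 and tr(H) > 0, so H is positive definite everywhere: convex.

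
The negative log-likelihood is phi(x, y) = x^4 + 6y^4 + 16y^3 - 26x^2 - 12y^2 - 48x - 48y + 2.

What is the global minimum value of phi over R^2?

phi(x,y) separates as P(x) + Q(y) + 2, so its minimum is min P + min Q + 2.
P'(x) = 4(x - 4)(x + 1)(x + 3) vanishes at x ∈ {-3, -1, 4}; Q'(y) = 24(y - 1)(y + 1)(y + 2) vanishes at y ∈ {-2, -1, 1}.
Local minima of P (where P''>0): P(-3)=-9, P(4)=-352. Local minima of Q: Q(-2)=16, Q(1)=-38.
So the global minimum of phi is P(4) + Q(1) + 2 = -352 − 38 + 2 = -388, attained at (4, 1).

-388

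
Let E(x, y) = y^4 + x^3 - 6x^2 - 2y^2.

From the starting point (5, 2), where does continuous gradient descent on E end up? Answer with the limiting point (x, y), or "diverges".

E is separable, so gradient descent decouples: x follows -∂E/∂x, y follows -∂E/∂y.
∂E/∂x = 3x(x - 4); at x=5 this is 15, so x decreases.
∂E/∂y = 4y(y - 1)(y + 1); at y=2 this is 24, so y decreases.
x converges to its nearest critical value 4 (a local min of the x-part); y converges to 1. The iterate converges to (4, 1).

(4, 1)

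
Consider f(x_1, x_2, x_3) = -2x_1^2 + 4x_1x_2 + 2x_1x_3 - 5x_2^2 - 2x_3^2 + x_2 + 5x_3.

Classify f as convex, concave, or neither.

f is quadratic, so its Hessian is the constant matrix H = [[-4, 4, 2], [4, -10, 0], [2, 0, -4]].
Leading principal minors: -4, 24, -56.
Signs alternate −, +, − ⇒ H ≺ 0 ⇒ concave.

concave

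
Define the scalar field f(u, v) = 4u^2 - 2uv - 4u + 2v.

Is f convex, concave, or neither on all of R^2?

f is quadratic, so its Hessian is the constant matrix H = [[8, -2], [-2, 0]].
det(H) = -4, tr(H) = 8.
det(H) < 0, so H is indefinite: neither convex nor concave.

neither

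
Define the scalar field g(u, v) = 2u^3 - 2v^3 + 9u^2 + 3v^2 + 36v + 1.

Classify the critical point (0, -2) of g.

local minimum

The mixed partial ∂²g/∂u∂v is 0, so the Hessian at any point is diag(g_uu, g_vv) = diag(6(2u + 3), 6(-2v + 1)).
At (0, -2): H = diag(18, 30).
Both eigenvalues are positive, so H is positive definite: a local minimum.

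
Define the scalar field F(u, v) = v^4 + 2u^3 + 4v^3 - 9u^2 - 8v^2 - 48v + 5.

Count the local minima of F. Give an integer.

2

F separates as a function of u plus a function of v, so ∇F=0 decouples.
∂F/∂u = 6u(u - 3) = 0 at u ∈ {0, 3}; ∂F/∂v = 4(v - 2)(v + 2)(v + 3) = 0 at v ∈ {-3, -2, 2}.
The Hessian is diagonal: diag(F_uu, F_vv). Second derivatives: F_uu(0)=-18, F_uu(3)=18; F_vv(-3)=20, F_vv(-2)=-16, F_vv(2)=80.
Local minima occur where both diagonal entries positive: (3, -3), (3, 2). Count: 2.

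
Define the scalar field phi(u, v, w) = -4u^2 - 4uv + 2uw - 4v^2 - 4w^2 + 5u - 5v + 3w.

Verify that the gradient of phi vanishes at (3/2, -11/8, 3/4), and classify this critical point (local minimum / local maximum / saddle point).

∇phi = (-8u - 4v + 2w + 5, -4u - 8v - 5, 2u - 8w + 3); substituting (3/2, -11/8, 3/4) gives ∇phi = (0, 0, 0), so (3/2, -11/8, 3/4) is indeed a critical point.
The Hessian is constant: H = [[-8, -4, 2], [-4, -8, 0], [2, 0, -8]].
Leading principal minors: Δ₁ = -8, Δ₂ = 48, Δ₃ = -352.
The minors alternate sign starting negative (−, +, −), so H is negative definite: a local maximum.

local maximum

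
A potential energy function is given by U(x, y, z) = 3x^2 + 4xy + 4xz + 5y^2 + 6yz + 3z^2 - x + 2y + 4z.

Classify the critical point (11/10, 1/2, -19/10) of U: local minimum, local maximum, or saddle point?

The Hessian is constant: H = [[6, 4, 4], [4, 10, 6], [4, 6, 6]].
Leading principal minors: Δ₁ = 6, Δ₂ = 44, Δ₃ = 80.
All leading minors are positive, so H is positive definite: a local minimum.

local minimum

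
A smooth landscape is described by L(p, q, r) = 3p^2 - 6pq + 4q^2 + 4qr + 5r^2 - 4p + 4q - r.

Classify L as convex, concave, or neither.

convex

L is quadratic, so its Hessian is the constant matrix H = [[6, -6, 0], [-6, 8, 4], [0, 4, 10]].
Leading principal minors: 6, 12, 24.
All positive ⇒ H ≻ 0 ⇒ convex.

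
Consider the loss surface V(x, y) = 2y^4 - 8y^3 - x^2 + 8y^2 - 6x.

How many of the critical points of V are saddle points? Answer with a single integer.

V separates as a function of x plus a function of y, so ∇V=0 decouples.
∂V/∂x = -2(x + 3) = 0 at x ∈ {-3}; ∂V/∂y = 8y(y - 2)(y - 1) = 0 at y ∈ {0, 1, 2}.
The Hessian is diagonal: diag(V_xx, V_yy). Second derivatives: V_xx(-3)=-2; V_yy(0)=16, V_yy(1)=-8, V_yy(2)=16.
Saddle points occur where the two diagonal entries have opposite signs: (-3, 0), (-3, 2). Count: 2.

2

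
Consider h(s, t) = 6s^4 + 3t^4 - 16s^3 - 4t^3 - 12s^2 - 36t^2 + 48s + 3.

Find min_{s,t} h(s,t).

-224

h(s,t) separates as P(s) + Q(t) + 3, so its minimum is min P + min Q + 3.
P'(s) = 24(s - 2)(s - 1)(s + 1) vanishes at s ∈ {-1, 1, 2}; Q'(t) = 12t(t - 3)(t + 2) vanishes at t ∈ {-2, 0, 3}.
Local minima of P (where P''>0): P(-1)=-38, P(2)=16. Local minima of Q: Q(-2)=-64, Q(3)=-189.
So the global minimum of h is P(-1) + Q(3) + 3 = -38 − 189 + 3 = -224, attained at (-1, 3).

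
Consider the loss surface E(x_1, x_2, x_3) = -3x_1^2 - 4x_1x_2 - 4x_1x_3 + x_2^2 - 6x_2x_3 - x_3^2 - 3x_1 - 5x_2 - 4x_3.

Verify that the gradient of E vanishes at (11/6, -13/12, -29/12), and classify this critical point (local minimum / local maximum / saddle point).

saddle point

∇E = (-6x_1 - 4x_2 - 4x_3 - 3, -4x_1 + 2x_2 - 6x_3 - 5, -4x_1 - 6x_2 - 2x_3 - 4); substituting (11/6, -13/12, -29/12) gives ∇E = (0, 0, 0), so (11/6, -13/12, -29/12) is indeed a critical point.
The Hessian is constant: H = [[-6, -4, -4], [-4, 2, -6], [-4, -6, -2]].
Leading principal minors: Δ₁ = -6, Δ₂ = -28, Δ₃ = 48.
The minors fit neither the all-positive nor the alternating-sign pattern, so H is indefinite: a saddle point.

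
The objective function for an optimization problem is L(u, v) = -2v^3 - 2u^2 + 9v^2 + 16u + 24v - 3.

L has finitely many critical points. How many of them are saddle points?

1

L separates as a function of u plus a function of v, so ∇L=0 decouples.
∂L/∂u = -4(u - 4) = 0 at u ∈ {4}; ∂L/∂v = -6(v - 4)(v + 1) = 0 at v ∈ {-1, 4}.
The Hessian is diagonal: diag(L_uu, L_vv). Second derivatives: L_uu(4)=-4; L_vv(-1)=30, L_vv(4)=-30.
Saddle points occur where the two diagonal entries have opposite signs: (4, -1). Count: 1.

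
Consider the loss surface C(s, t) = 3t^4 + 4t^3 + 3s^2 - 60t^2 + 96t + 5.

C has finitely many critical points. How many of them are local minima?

C separates as a function of s plus a function of t, so ∇C=0 decouples.
∂C/∂s = 6s = 0 at s ∈ {0}; ∂C/∂t = 12(t - 2)(t - 1)(t + 4) = 0 at t ∈ {-4, 1, 2}.
The Hessian is diagonal: diag(C_ss, C_tt). Second derivatives: C_ss(0)=6; C_tt(-4)=360, C_tt(1)=-60, C_tt(2)=72.
Local minima occur where both diagonal entries positive: (0, -4), (0, 2). Count: 2.

2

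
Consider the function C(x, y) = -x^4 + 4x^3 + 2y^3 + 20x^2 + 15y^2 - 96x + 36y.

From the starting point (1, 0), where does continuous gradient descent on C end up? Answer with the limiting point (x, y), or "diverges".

(2, -2)

C is separable, so gradient descent decouples: x follows -∂C/∂x, y follows -∂C/∂y.
∂C/∂x = -4(x - 4)(x - 2)(x + 3); at x=1 this is -48, so x increases.
∂C/∂y = 6(y + 2)(y + 3); at y=0 this is 36, so y decreases.
x converges to its nearest critical value 2 (a local min of the x-part); y converges to -2. The iterate converges to (2, -2).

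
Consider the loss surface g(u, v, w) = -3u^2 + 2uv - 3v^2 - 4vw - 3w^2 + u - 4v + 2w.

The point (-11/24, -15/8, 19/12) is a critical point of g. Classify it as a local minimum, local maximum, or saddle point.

The Hessian is constant: H = [[-6, 2, 0], [2, -6, -4], [0, -4, -6]].
Leading principal minors: Δ₁ = -6, Δ₂ = 32, Δ₃ = -96.
The minors alternate sign starting negative (−, +, −), so H is negative definite: a local maximum.

local maximum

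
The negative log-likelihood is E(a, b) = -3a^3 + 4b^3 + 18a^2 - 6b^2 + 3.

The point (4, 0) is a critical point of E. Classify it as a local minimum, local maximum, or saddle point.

local maximum

The mixed partial ∂²E/∂a∂b is 0, so the Hessian at any point is diag(E_aa, E_bb) = diag(18(-a + 2), 12(2b - 1)).
At (4, 0): H = diag(-36, -12).
Both eigenvalues are negative, so H is negative definite: a local maximum.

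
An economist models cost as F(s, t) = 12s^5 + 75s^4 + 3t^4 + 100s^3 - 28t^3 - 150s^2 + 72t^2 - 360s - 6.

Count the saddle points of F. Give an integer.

F separates as a function of s plus a function of t, so ∇F=0 decouples.
∂F/∂s = 60(s - 1)(s + 1)(s + 2)(s + 3) = 0 at s ∈ {-3, -2, -1, 1}; ∂F/∂t = 12t(t - 4)(t - 3) = 0 at t ∈ {0, 3, 4}.
The Hessian is diagonal: diag(F_ss, F_tt). Second derivatives: F_ss(-3)=-480, F_ss(-2)=180, F_ss(-1)=-240, F_ss(1)=1440; F_tt(0)=144, F_tt(3)=-36, F_tt(4)=48.
Saddle points occur where the two diagonal entries have opposite signs: (-3, 0), (-3, 4), (-2, 3), (-1, 0), (-1, 4), (1, 3). Count: 6.

6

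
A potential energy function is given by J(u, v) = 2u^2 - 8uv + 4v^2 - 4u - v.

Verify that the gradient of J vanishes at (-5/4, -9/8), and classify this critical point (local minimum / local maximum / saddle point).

saddle point

∇J = (4u - 8v - 4, -8u + 8v - 1); substituting (-5/4, -9/8) gives ∇J = (0, 0), so (-5/4, -9/8) is indeed a critical point.
The Hessian of J is constant: H = [[4, -8], [-8, 8]].
det(H) = 4·8 − (-8)² = -32.
Since det(H) < 0, H is indefinite and the critical point is a saddle point.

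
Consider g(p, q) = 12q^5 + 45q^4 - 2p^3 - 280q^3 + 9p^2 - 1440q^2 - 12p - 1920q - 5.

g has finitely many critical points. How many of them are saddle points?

g separates as a function of p plus a function of q, so ∇g=0 decouples.
∂g/∂p = -6(p - 2)(p - 1) = 0 at p ∈ {1, 2}; ∂g/∂q = 60(q - 4)(q + 1)(q + 2)(q + 4) = 0 at q ∈ {-4, -2, -1, 4}.
The Hessian is diagonal: diag(g_pp, g_qq). Second derivatives: g_pp(1)=6, g_pp(2)=-6; g_qq(-4)=-2880, g_qq(-2)=720, g_qq(-1)=-900, g_qq(4)=14400.
Saddle points occur where the two diagonal entries have opposite signs: (1, -4), (1, -1), (2, -2), (2, 4). Count: 4.

4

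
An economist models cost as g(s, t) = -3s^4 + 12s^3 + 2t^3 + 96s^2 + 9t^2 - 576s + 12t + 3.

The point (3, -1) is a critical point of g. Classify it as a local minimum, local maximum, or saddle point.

The mixed partial ∂²g/∂s∂t is 0, so the Hessian at any point is diag(g_ss, g_tt) = diag(12(-3s^2 + 6s + 16), 6(2t + 3)).
At (3, -1): H = diag(84, 6).
Both eigenvalues are positive, so H is positive definite: a local minimum.

local minimum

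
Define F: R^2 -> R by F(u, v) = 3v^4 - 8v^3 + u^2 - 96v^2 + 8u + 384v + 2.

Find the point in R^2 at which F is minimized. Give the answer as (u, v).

F(u,v) separates as P(u) + Q(v) + 2, so its minimum is min P + min Q + 2.
P'(u) = 2u + 8 vanishes at u ∈ {-4}; Q'(v) = 12(v - 4)(v - 2)(v + 4) vanishes at v ∈ {-4, 2, 4}.
Local minima of P (where P''>0): P(-4)=-16. Local minima of Q: Q(-4)=-1792, Q(4)=256.
So the global minimum of F is P(-4) + Q(-4) + 2 = -16 − 1792 + 2 = -1806, attained at (-4, -4).

(-4, -4)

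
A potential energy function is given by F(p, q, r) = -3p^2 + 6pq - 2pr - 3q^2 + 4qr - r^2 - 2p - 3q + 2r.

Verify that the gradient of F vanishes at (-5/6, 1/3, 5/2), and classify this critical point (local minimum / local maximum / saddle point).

saddle point

∇F = (-6p + 6q - 2r - 2, 6p - 6q + 4r - 3, -2p + 4q - 2r + 2); substituting (-5/6, 1/3, 5/2) gives ∇F = (0, 0, 0), so (-5/6, 1/3, 5/2) is indeed a critical point.
The Hessian is constant: H = [[-6, 6, -2], [6, -6, 4], [-2, 4, -2]].
Leading principal minors: Δ₁ = -6, Δ₂ = 0, Δ₃ = 24.
The minors fit neither the all-positive nor the alternating-sign pattern, so H is indefinite: a saddle point.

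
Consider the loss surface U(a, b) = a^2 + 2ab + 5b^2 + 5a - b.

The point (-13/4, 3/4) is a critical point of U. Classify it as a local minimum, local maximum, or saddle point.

local minimum

The Hessian of U is constant: H = [[2, 2], [2, 10]].
det(H) = 2·10 − 2² = 16.
det(H) > 0 and tr(H) = 12 > 0, so H is positive definite and the point is a local minimum.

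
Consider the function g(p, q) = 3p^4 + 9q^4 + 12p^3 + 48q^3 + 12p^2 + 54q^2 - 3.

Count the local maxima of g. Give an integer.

1

g separates as a function of p plus a function of q, so ∇g=0 decouples.
∂g/∂p = 12p(p + 1)(p + 2) = 0 at p ∈ {-2, -1, 0}; ∂g/∂q = 36q(q + 1)(q + 3) = 0 at q ∈ {-3, -1, 0}.
The Hessian is diagonal: diag(g_pp, g_qq). Second derivatives: g_pp(-2)=24, g_pp(-1)=-12, g_pp(0)=24; g_qq(-3)=216, g_qq(-1)=-72, g_qq(0)=108.
Local maxima occur where both diagonal entries negative: (-1, -1). Count: 1.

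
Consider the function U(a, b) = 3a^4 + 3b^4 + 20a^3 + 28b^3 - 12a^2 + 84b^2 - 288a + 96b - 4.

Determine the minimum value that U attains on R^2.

U(a,b) separates as P(a) + Q(b) − 4, so its minimum is min P + min Q − 4.
P'(a) = 12(a - 2)(a + 3)(a + 4) vanishes at a ∈ {-4, -3, 2}; Q'(b) = 12(b + 1)(b + 2)(b + 4) vanishes at b ∈ {-4, -2, -1}.
Local minima of P (where P''>0): P(-4)=448, P(2)=-416. Local minima of Q: Q(-4)=-64, Q(-1)=-37.
So the global minimum of U is P(2) + Q(-4) − 4 = -416 − 64 − 4 = -484, attained at (2, -4).

-484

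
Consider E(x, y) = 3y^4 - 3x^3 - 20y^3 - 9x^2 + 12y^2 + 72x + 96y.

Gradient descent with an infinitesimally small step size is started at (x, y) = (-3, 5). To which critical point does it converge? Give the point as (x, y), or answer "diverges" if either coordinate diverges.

(-4, 4)

E is separable, so gradient descent decouples: x follows -∂E/∂x, y follows -∂E/∂y.
∂E/∂x = -9(x - 2)(x + 4); at x=-3 this is 45, so x decreases.
∂E/∂y = 12(y - 4)(y - 2)(y + 1); at y=5 this is 216, so y decreases.
x converges to its nearest critical value -4 (a local min of the x-part); y converges to 4. The iterate converges to (-4, 4).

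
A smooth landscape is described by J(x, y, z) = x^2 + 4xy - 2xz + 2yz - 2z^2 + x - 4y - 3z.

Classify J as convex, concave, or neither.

J is quadratic, so its Hessian is the constant matrix H = [[2, 4, -2], [4, 0, 2], [-2, 2, -4]].
Leading principal minors: 2, -16, 24.
Neither pattern holds ⇒ H is indefinite ⇒ neither convex nor concave.

neither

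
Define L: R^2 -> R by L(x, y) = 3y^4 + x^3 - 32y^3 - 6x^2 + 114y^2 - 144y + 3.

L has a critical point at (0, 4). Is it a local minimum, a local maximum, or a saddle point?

The mixed partial ∂²L/∂x∂y is 0, so the Hessian at any point is diag(L_xx, L_yy) = diag(6(x - 2), 12(3y^2 - 16y + 19)).
At (0, 4): H = diag(-12, 36).
The eigenvalues have opposite signs, so H is indefinite: a saddle point.

saddle point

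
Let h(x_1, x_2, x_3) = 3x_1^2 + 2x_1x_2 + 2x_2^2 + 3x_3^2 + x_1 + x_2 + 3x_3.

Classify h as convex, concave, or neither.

h is quadratic, so its Hessian is the constant matrix H = [[6, 2, 0], [2, 4, 0], [0, 0, 6]].
Leading principal minors: 6, 20, 120.
All positive ⇒ H ≻ 0 ⇒ convex.

convex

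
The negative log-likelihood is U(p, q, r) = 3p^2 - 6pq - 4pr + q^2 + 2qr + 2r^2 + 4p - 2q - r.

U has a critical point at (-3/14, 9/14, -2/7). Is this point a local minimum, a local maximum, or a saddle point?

The Hessian is constant: H = [[6, -6, -4], [-6, 2, 2], [-4, 2, 4]].
Leading principal minors: Δ₁ = 6, Δ₂ = -24, Δ₃ = -56.
The minors fit neither the all-positive nor the alternating-sign pattern, so H is indefinite: a saddle point.

saddle point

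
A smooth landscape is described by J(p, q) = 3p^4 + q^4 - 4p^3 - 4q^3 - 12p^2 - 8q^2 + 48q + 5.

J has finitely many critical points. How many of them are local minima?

J separates as a function of p plus a function of q, so ∇J=0 decouples.
∂J/∂p = 12p(p - 2)(p + 1) = 0 at p ∈ {-1, 0, 2}; ∂J/∂q = 4(q - 3)(q - 2)(q + 2) = 0 at q ∈ {-2, 2, 3}.
The Hessian is diagonal: diag(J_pp, J_qq). Second derivatives: J_pp(-1)=36, J_pp(0)=-24, J_pp(2)=72; J_qq(-2)=80, J_qq(2)=-16, J_qq(3)=20.
Local minima occur where both diagonal entries positive: (-1, -2), (-1, 3), (2, -2), (2, 3). Count: 4.

4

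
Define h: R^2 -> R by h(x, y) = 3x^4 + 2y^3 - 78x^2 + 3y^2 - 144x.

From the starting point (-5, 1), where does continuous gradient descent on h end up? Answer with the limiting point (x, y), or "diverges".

h is separable, so gradient descent decouples: x follows -∂h/∂x, y follows -∂h/∂y.
∂h/∂x = 12(x - 4)(x + 1)(x + 3); at x=-5 this is -864, so x increases.
∂h/∂y = 6y(y + 1); at y=1 this is 12, so y decreases.
x converges to its nearest critical value -3 (a local min of the x-part); y converges to 0. The iterate converges to (-3, 0).

(-3, 0)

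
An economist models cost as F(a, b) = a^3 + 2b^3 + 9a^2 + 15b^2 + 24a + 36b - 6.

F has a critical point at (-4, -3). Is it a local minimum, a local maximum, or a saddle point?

The mixed partial ∂²F/∂a∂b is 0, so the Hessian at any point is diag(F_aa, F_bb) = diag(6(a + 3), 6(2b + 5)).
At (-4, -3): H = diag(-6, -6).
Both eigenvalues are negative, so H is negative definite: a local maximum.

local maximum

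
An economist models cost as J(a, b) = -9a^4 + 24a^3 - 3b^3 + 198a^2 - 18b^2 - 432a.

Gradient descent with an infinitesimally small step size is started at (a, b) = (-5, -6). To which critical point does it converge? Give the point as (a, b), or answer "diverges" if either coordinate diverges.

J is separable, so gradient descent decouples: a follows -∂J/∂a, b follows -∂J/∂b.
∂J/∂a = -36(a - 4)(a - 1)(a + 3); at a=-5 this is 3888, so a decreases.
∂J/∂b = -9b(b + 4); at b=-6 this is -108, so b increases.
The a-coordinate has no critical point in that direction and runs off to infinity.

diverges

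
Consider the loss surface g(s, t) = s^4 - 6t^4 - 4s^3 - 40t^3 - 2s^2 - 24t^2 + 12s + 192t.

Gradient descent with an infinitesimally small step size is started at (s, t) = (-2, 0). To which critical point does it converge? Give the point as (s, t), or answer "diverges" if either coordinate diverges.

g is separable, so gradient descent decouples: s follows -∂g/∂s, t follows -∂g/∂t.
∂g/∂s = 4(s - 3)(s - 1)(s + 1); at s=-2 this is -60, so s increases.
∂g/∂t = -24(t - 1)(t + 2)(t + 4); at t=0 this is 192, so t decreases.
s converges to its nearest critical value -1 (a local min of the s-part); t converges to -2. The iterate converges to (-1, -2).

(-1, -2)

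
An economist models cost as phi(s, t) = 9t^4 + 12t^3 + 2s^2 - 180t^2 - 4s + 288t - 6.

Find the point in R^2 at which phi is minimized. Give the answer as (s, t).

(1, -4)

phi(s,t) separates as P(s) + Q(t) − 6, so its minimum is min P + min Q − 6.
P'(s) = 4s - 4 vanishes at s ∈ {1}; Q'(t) = 36(t - 2)(t - 1)(t + 4) vanishes at t ∈ {-4, 1, 2}.
Local minima of P (where P''>0): P(1)=-2. Local minima of Q: Q(-4)=-2496, Q(2)=96.
So the global minimum of phi is P(1) + Q(-4) − 6 = -2 − 2496 − 6 = -2504, attained at (1, -4).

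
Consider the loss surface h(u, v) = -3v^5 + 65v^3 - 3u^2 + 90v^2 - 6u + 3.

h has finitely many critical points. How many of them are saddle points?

2

h separates as a function of u plus a function of v, so ∇h=0 decouples.
∂h/∂u = -6(u + 1) = 0 at u ∈ {-1}; ∂h/∂v = -15v(v - 4)(v + 1)(v + 3) = 0 at v ∈ {-3, -1, 0, 4}.
The Hessian is diagonal: diag(h_uu, h_vv). Second derivatives: h_uu(-1)=-6; h_vv(-3)=630, h_vv(-1)=-150, h_vv(0)=180, h_vv(4)=-2100.
Saddle points occur where the two diagonal entries have opposite signs: (-1, -3), (-1, 0). Count: 2.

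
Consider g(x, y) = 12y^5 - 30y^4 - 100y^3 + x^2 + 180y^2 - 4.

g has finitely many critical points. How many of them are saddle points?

g separates as a function of x plus a function of y, so ∇g=0 decouples.
∂g/∂x = 2x = 0 at x ∈ {0}; ∂g/∂y = 60y(y - 3)(y - 1)(y + 2) = 0 at y ∈ {-2, 0, 1, 3}.
The Hessian is diagonal: diag(g_xx, g_yy). Second derivatives: g_xx(0)=2; g_yy(-2)=-1800, g_yy(0)=360, g_yy(1)=-360, g_yy(3)=1800.
Saddle points occur where the two diagonal entries have opposite signs: (0, -2), (0, 1). Count: 2.

2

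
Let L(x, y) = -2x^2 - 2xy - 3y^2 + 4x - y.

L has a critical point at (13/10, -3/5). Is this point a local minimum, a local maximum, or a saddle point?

The Hessian of L is constant: H = [[-4, -2], [-2, -6]].
det(H) = (-4)·(-6) − (-2)² = 20.
det(H) > 0 and tr(H) = -10 < 0, so H is negative definite and the point is a local maximum.

local maximum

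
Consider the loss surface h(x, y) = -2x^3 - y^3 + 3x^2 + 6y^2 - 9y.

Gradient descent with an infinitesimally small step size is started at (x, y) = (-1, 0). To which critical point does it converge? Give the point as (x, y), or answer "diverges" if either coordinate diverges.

(0, 1)

h is separable, so gradient descent decouples: x follows -∂h/∂x, y follows -∂h/∂y.
∂h/∂x = -6x(x - 1); at x=-1 this is -12, so x increases.
∂h/∂y = -3(y - 3)(y - 1); at y=0 this is -9, so y increases.
x converges to its nearest critical value 0 (a local min of the x-part); y converges to 1. The iterate converges to (0, 1).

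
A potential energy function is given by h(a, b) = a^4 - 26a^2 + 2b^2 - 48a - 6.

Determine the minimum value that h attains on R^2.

-358

h(a,b) separates as P(a) + Q(b) − 6, so its minimum is min P + min Q − 6.
P'(a) = 4(a - 4)(a + 1)(a + 3) vanishes at a ∈ {-3, -1, 4}; Q'(b) = 4b vanishes at b ∈ {0}.
Local minima of P (where P''>0): P(-3)=-9, P(4)=-352. Local minima of Q: Q(0)=0.
So the global minimum of h is P(4) + Q(0) − 6 = -352 + 0 − 6 = -358, attained at (4, 0).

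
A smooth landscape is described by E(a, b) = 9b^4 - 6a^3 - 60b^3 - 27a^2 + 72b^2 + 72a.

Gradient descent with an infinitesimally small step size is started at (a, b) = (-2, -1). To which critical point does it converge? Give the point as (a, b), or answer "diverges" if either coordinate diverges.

E is separable, so gradient descent decouples: a follows -∂E/∂a, b follows -∂E/∂b.
∂E/∂a = -18(a - 1)(a + 4); at a=-2 this is 108, so a decreases.
∂E/∂b = 36b(b - 4)(b - 1); at b=-1 this is -360, so b increases.
a converges to its nearest critical value -4 (a local min of the a-part); b converges to 0. The iterate converges to (-4, 0).

(-4, 0)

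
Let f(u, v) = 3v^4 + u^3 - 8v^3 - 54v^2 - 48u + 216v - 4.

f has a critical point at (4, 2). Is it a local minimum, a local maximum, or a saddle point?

saddle point

The mixed partial ∂²f/∂u∂v is 0, so the Hessian at any point is diag(f_uu, f_vv) = diag(6u, 12(3v^2 - 4v - 9)).
At (4, 2): H = diag(24, -60).
The eigenvalues have opposite signs, so H is indefinite: a saddle point.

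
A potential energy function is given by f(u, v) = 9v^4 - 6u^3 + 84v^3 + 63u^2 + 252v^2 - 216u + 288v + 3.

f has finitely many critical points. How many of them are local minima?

2

f separates as a function of u plus a function of v, so ∇f=0 decouples.
∂f/∂u = -18(u - 4)(u - 3) = 0 at u ∈ {3, 4}; ∂f/∂v = 36(v + 1)(v + 2)(v + 4) = 0 at v ∈ {-4, -2, -1}.
The Hessian is diagonal: diag(f_uu, f_vv). Second derivatives: f_uu(3)=18, f_uu(4)=-18; f_vv(-4)=216, f_vv(-2)=-72, f_vv(-1)=108.
Local minima occur where both diagonal entries positive: (3, -4), (3, -1). Count: 2.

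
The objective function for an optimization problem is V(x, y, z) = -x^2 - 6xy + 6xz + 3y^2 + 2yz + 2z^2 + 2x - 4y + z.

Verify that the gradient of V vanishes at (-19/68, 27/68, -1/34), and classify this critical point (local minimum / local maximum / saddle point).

∇V = (-2x - 6y + 6z + 2, -6x + 6y + 2z - 4, 6x + 2y + 4z + 1); substituting (-19/68, 27/68, -1/34) gives ∇V = (0, 0, 0), so (-19/68, 27/68, -1/34) is indeed a critical point.
The Hessian is constant: H = [[-2, -6, 6], [-6, 6, 2], [6, 2, 4]].
Leading principal minors: Δ₁ = -2, Δ₂ = -48, Δ₃ = -544.
The minors fit neither the all-positive nor the alternating-sign pattern, so H is indefinite: a saddle point.

saddle point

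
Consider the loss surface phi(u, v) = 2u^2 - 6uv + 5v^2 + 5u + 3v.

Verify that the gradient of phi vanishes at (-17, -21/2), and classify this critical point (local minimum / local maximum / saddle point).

∇phi = (4u - 6v + 5, -6u + 10v + 3); substituting (-17, -21/2) gives ∇phi = (0, 0), so (-17, -21/2) is indeed a critical point.
The Hessian of phi is constant: H = [[4, -6], [-6, 10]].
det(H) = 4·10 − (-6)² = 4.
det(H) > 0 and tr(H) = 14 > 0, so H is positive definite and the point is a local minimum.

local minimum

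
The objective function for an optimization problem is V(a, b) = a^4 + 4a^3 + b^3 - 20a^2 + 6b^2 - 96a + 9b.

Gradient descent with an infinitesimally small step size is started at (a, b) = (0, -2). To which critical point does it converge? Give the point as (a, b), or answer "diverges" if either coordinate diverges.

(3, -1)

V is separable, so gradient descent decouples: a follows -∂V/∂a, b follows -∂V/∂b.
∂V/∂a = 4(a - 3)(a + 2)(a + 4); at a=0 this is -96, so a increases.
∂V/∂b = 3(b + 1)(b + 3); at b=-2 this is -3, so b increases.
a converges to its nearest critical value 3 (a local min of the a-part); b converges to -1. The iterate converges to (3, -1).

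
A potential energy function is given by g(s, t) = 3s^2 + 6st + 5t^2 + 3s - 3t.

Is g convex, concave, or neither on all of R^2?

g is quadratic, so its Hessian is the constant matrix H = [[6, 6], [6, 10]].
det(H) = 24, tr(H) = 16.
det(H) > 0 and tr(H) > 0, so H is positive definite everywhere: convex.

convex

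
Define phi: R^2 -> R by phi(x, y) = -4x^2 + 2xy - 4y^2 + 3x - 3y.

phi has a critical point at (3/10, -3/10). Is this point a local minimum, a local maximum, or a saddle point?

local maximum

The Hessian of phi is constant: H = [[-8, 2], [2, -8]].
det(H) = (-8)·(-8) − 2² = 60.
det(H) > 0 and tr(H) = -16 < 0, so H is negative definite and the point is a local maximum.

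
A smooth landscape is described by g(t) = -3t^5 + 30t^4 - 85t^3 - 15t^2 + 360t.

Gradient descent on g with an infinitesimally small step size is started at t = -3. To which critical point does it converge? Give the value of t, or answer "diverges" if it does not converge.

g'(t) = -15(t - 4)(t - 3)(t - 2)(t + 1), so g'(-3) = -6300.
Gradient descent moves in the -g' direction, i.e. t is increasing.
The nearest critical point in that direction is t = -1, where g'' = 900 > 0 (a local minimum). The iterate converges there.

-1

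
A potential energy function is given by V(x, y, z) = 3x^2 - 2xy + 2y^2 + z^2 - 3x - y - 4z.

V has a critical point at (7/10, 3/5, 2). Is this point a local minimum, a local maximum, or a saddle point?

The Hessian is constant: H = [[6, -2, 0], [-2, 4, 0], [0, 0, 2]].
Leading principal minors: Δ₁ = 6, Δ₂ = 20, Δ₃ = 40.
All leading minors are positive, so H is positive definite: a local minimum.

local minimum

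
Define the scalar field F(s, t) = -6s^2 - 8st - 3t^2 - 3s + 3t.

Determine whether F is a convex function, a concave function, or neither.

F is quadratic, so its Hessian is the constant matrix H = [[-12, -8], [-8, -6]].
det(H) = 8, tr(H) = -18.
det(H) > 0 and tr(H) < 0, so H is negative definite everywhere: concave.

concave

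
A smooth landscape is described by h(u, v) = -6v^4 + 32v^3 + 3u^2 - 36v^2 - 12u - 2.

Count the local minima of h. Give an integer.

1

h separates as a function of u plus a function of v, so ∇h=0 decouples.
∂h/∂u = 6(u - 2) = 0 at u ∈ {2}; ∂h/∂v = -24v(v - 3)(v - 1) = 0 at v ∈ {0, 1, 3}.
The Hessian is diagonal: diag(h_uu, h_vv). Second derivatives: h_uu(2)=6; h_vv(0)=-72, h_vv(1)=48, h_vv(3)=-144.
Local minima occur where both diagonal entries positive: (2, 1). Count: 1.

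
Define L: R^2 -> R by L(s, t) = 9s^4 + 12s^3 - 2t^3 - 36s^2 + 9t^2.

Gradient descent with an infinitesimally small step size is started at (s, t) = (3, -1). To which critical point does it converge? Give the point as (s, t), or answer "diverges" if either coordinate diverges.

L is separable, so gradient descent decouples: s follows -∂L/∂s, t follows -∂L/∂t.
∂L/∂s = 36s(s - 1)(s + 2); at s=3 this is 1080, so s decreases.
∂L/∂t = -6t(t - 3); at t=-1 this is -24, so t increases.
s converges to its nearest critical value 1 (a local min of the s-part); t converges to 0. The iterate converges to (1, 0).

(1, 0)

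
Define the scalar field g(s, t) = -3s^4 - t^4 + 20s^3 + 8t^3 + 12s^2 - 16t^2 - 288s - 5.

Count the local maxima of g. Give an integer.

4

g separates as a function of s plus a function of t, so ∇g=0 decouples.
∂g/∂s = -12(s - 4)(s - 3)(s + 2) = 0 at s ∈ {-2, 3, 4}; ∂g/∂t = -4t(t - 4)(t - 2) = 0 at t ∈ {0, 2, 4}.
The Hessian is diagonal: diag(g_ss, g_tt). Second derivatives: g_ss(-2)=-360, g_ss(3)=60, g_ss(4)=-72; g_tt(0)=-32, g_tt(2)=16, g_tt(4)=-32.
Local maxima occur where both diagonal entries negative: (-2, 0), (-2, 4), (4, 0), (4, 4). Count: 4.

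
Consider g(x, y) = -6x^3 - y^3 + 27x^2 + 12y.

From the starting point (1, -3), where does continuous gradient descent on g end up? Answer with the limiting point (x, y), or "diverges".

(0, -2)

g is separable, so gradient descent decouples: x follows -∂g/∂x, y follows -∂g/∂y.
∂g/∂x = -18x(x - 3); at x=1 this is 36, so x decreases.
∂g/∂y = -3(y - 2)(y + 2); at y=-3 this is -15, so y increases.
x converges to its nearest critical value 0 (a local min of the x-part); y converges to -2. The iterate converges to (0, -2).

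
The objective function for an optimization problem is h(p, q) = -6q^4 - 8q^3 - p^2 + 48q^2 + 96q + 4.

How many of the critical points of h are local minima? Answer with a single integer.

0

h separates as a function of p plus a function of q, so ∇h=0 decouples.
∂h/∂p = -2p = 0 at p ∈ {0}; ∂h/∂q = -24(q - 2)(q + 1)(q + 2) = 0 at q ∈ {-2, -1, 2}.
The Hessian is diagonal: diag(h_pp, h_qq). Second derivatives: h_pp(0)=-2; h_qq(-2)=-96, h_qq(-1)=72, h_qq(2)=-288.
Local minima occur where both diagonal entries positive: none. Count: 0.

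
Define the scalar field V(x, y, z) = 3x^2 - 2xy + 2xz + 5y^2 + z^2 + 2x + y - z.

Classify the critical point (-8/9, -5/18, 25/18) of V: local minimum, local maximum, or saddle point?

The Hessian is constant: H = [[6, -2, 2], [-2, 10, 0], [2, 0, 2]].
Leading principal minors: Δ₁ = 6, Δ₂ = 56, Δ₃ = 72.
All leading minors are positive, so H is positive definite: a local minimum.

local minimum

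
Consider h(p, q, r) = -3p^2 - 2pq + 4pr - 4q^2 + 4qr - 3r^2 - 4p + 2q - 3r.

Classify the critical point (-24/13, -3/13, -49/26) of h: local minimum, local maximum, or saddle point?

local maximum

The Hessian is constant: H = [[-6, -2, 4], [-2, -8, 4], [4, 4, -6]].
Leading principal minors: Δ₁ = -6, Δ₂ = 44, Δ₃ = -104.
The minors alternate sign starting negative (−, +, −), so H is negative definite: a local maximum.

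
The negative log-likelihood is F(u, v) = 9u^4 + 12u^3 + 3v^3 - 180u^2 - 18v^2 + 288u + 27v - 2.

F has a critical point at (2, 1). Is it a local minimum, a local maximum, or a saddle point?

The mixed partial ∂²F/∂u∂v is 0, so the Hessian at any point is diag(F_uu, F_vv) = diag(36(3u^2 + 2u - 10), 18(v - 2)).
At (2, 1): H = diag(216, -18).
The eigenvalues have opposite signs, so H is indefinite: a saddle point.

saddle point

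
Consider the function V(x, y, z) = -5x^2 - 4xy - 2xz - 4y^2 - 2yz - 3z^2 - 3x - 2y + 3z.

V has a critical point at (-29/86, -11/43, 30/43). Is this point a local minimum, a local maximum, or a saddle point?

local maximum

The Hessian is constant: H = [[-10, -4, -2], [-4, -8, -2], [-2, -2, -6]].
Leading principal minors: Δ₁ = -10, Δ₂ = 64, Δ₃ = -344.
The minors alternate sign starting negative (−, +, −), so H is negative definite: a local maximum.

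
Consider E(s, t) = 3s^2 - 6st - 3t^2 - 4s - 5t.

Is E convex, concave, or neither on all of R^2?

neither

E is quadratic, so its Hessian is the constant matrix H = [[6, -6], [-6, -6]].
det(H) = -72, tr(H) = 0.
det(H) < 0, so H is indefinite: neither convex nor concave.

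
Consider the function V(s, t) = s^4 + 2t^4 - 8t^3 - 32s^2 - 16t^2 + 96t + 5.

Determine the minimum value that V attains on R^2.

V(s,t) separates as P(s) + Q(t) + 5, so its minimum is min P + min Q + 5.
P'(s) = 4s(s - 4)(s + 4) vanishes at s ∈ {-4, 0, 4}; Q'(t) = 8(t - 3)(t - 2)(t + 2) vanishes at t ∈ {-2, 2, 3}.
Local minima of P (where P''>0): P(-4)=-256, P(4)=-256. Local minima of Q: Q(-2)=-160, Q(3)=90.
So the global minimum of V is P(-4) + Q(-2) + 5 = -256 − 160 + 5 = -411, attained at (-4, -2).

-411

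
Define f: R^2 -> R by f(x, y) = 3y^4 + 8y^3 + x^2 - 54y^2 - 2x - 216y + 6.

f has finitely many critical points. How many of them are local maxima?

0

f separates as a function of x plus a function of y, so ∇f=0 decouples.
∂f/∂x = 2(x - 1) = 0 at x ∈ {1}; ∂f/∂y = 12(y - 3)(y + 2)(y + 3) = 0 at y ∈ {-3, -2, 3}.
The Hessian is diagonal: diag(f_xx, f_yy). Second derivatives: f_xx(1)=2; f_yy(-3)=72, f_yy(-2)=-60, f_yy(3)=360.
Local maxima occur where both diagonal entries negative: none. Count: 0.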